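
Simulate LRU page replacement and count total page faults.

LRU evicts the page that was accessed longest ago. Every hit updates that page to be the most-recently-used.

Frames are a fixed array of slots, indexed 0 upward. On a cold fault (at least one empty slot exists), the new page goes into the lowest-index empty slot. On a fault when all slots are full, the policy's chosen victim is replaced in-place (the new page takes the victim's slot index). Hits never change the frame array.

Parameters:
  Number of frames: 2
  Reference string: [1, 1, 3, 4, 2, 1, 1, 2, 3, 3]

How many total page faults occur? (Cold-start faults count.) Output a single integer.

Step 0: ref 1 → FAULT, frames=[1,-]
Step 1: ref 1 → HIT, frames=[1,-]
Step 2: ref 3 → FAULT, frames=[1,3]
Step 3: ref 4 → FAULT (evict 1), frames=[4,3]
Step 4: ref 2 → FAULT (evict 3), frames=[4,2]
Step 5: ref 1 → FAULT (evict 4), frames=[1,2]
Step 6: ref 1 → HIT, frames=[1,2]
Step 7: ref 2 → HIT, frames=[1,2]
Step 8: ref 3 → FAULT (evict 1), frames=[3,2]
Step 9: ref 3 → HIT, frames=[3,2]
Total faults: 6

Answer: 6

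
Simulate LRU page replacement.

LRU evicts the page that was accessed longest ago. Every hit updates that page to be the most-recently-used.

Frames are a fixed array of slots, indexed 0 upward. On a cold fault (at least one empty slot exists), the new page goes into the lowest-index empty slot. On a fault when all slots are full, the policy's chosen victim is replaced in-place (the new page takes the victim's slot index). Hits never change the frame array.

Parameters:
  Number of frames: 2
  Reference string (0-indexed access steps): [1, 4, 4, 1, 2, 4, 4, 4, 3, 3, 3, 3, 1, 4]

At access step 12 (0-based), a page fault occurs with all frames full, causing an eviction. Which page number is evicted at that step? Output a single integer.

Answer: 4

Derivation:
Step 0: ref 1 -> FAULT, frames=[1,-]
Step 1: ref 4 -> FAULT, frames=[1,4]
Step 2: ref 4 -> HIT, frames=[1,4]
Step 3: ref 1 -> HIT, frames=[1,4]
Step 4: ref 2 -> FAULT, evict 4, frames=[1,2]
Step 5: ref 4 -> FAULT, evict 1, frames=[4,2]
Step 6: ref 4 -> HIT, frames=[4,2]
Step 7: ref 4 -> HIT, frames=[4,2]
Step 8: ref 3 -> FAULT, evict 2, frames=[4,3]
Step 9: ref 3 -> HIT, frames=[4,3]
Step 10: ref 3 -> HIT, frames=[4,3]
Step 11: ref 3 -> HIT, frames=[4,3]
Step 12: ref 1 -> FAULT, evict 4, frames=[1,3]
At step 12: evicted page 4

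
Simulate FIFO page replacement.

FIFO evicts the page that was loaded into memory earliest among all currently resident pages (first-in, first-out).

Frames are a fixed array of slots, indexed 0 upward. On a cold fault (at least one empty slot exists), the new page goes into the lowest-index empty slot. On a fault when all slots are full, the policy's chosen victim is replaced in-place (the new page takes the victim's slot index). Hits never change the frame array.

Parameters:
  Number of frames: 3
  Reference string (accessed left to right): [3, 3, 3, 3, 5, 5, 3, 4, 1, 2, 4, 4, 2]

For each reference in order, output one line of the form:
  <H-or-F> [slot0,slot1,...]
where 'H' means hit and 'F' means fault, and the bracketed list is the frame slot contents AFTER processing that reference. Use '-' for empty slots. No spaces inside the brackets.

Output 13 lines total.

F [3,-,-]
H [3,-,-]
H [3,-,-]
H [3,-,-]
F [3,5,-]
H [3,5,-]
H [3,5,-]
F [3,5,4]
F [1,5,4]
F [1,2,4]
H [1,2,4]
H [1,2,4]
H [1,2,4]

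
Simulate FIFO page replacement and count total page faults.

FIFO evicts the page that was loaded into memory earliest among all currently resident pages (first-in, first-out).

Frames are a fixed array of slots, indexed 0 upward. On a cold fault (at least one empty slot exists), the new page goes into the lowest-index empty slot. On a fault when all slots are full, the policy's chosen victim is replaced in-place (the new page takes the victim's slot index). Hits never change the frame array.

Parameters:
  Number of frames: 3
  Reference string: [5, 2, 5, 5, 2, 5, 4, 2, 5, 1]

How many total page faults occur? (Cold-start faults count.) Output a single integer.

Answer: 4

Derivation:
Step 0: ref 5 → FAULT, frames=[5,-,-]
Step 1: ref 2 → FAULT, frames=[5,2,-]
Step 2: ref 5 → HIT, frames=[5,2,-]
Step 3: ref 5 → HIT, frames=[5,2,-]
Step 4: ref 2 → HIT, frames=[5,2,-]
Step 5: ref 5 → HIT, frames=[5,2,-]
Step 6: ref 4 → FAULT, frames=[5,2,4]
Step 7: ref 2 → HIT, frames=[5,2,4]
Step 8: ref 5 → HIT, frames=[5,2,4]
Step 9: ref 1 → FAULT (evict 5), frames=[1,2,4]
Total faults: 4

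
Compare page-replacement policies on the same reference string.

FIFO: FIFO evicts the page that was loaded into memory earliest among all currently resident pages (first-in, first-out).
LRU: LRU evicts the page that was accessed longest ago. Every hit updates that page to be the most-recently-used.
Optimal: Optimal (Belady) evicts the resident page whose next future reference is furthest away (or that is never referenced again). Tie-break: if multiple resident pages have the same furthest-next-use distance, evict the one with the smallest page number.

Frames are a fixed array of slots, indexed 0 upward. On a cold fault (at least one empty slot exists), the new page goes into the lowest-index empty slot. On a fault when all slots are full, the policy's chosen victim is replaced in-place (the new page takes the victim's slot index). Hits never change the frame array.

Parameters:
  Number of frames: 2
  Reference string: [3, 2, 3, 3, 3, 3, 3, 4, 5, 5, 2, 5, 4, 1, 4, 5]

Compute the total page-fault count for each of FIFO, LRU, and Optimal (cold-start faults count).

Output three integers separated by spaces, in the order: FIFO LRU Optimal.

Answer: 8 8 7

Derivation:
--- FIFO ---
  step 0: ref 3 -> FAULT, frames=[3,-] (faults so far: 1)
  step 1: ref 2 -> FAULT, frames=[3,2] (faults so far: 2)
  step 2: ref 3 -> HIT, frames=[3,2] (faults so far: 2)
  step 3: ref 3 -> HIT, frames=[3,2] (faults so far: 2)
  step 4: ref 3 -> HIT, frames=[3,2] (faults so far: 2)
  step 5: ref 3 -> HIT, frames=[3,2] (faults so far: 2)
  step 6: ref 3 -> HIT, frames=[3,2] (faults so far: 2)
  step 7: ref 4 -> FAULT, evict 3, frames=[4,2] (faults so far: 3)
  step 8: ref 5 -> FAULT, evict 2, frames=[4,5] (faults so far: 4)
  step 9: ref 5 -> HIT, frames=[4,5] (faults so far: 4)
  step 10: ref 2 -> FAULT, evict 4, frames=[2,5] (faults so far: 5)
  step 11: ref 5 -> HIT, frames=[2,5] (faults so far: 5)
  step 12: ref 4 -> FAULT, evict 5, frames=[2,4] (faults so far: 6)
  step 13: ref 1 -> FAULT, evict 2, frames=[1,4] (faults so far: 7)
  step 14: ref 4 -> HIT, frames=[1,4] (faults so far: 7)
  step 15: ref 5 -> FAULT, evict 4, frames=[1,5] (faults so far: 8)
  FIFO total faults: 8
--- LRU ---
  step 0: ref 3 -> FAULT, frames=[3,-] (faults so far: 1)
  step 1: ref 2 -> FAULT, frames=[3,2] (faults so far: 2)
  step 2: ref 3 -> HIT, frames=[3,2] (faults so far: 2)
  step 3: ref 3 -> HIT, frames=[3,2] (faults so far: 2)
  step 4: ref 3 -> HIT, frames=[3,2] (faults so far: 2)
  step 5: ref 3 -> HIT, frames=[3,2] (faults so far: 2)
  step 6: ref 3 -> HIT, frames=[3,2] (faults so far: 2)
  step 7: ref 4 -> FAULT, evict 2, frames=[3,4] (faults so far: 3)
  step 8: ref 5 -> FAULT, evict 3, frames=[5,4] (faults so far: 4)
  step 9: ref 5 -> HIT, frames=[5,4] (faults so far: 4)
  step 10: ref 2 -> FAULT, evict 4, frames=[5,2] (faults so far: 5)
  step 11: ref 5 -> HIT, frames=[5,2] (faults so far: 5)
  step 12: ref 4 -> FAULT, evict 2, frames=[5,4] (faults so far: 6)
  step 13: ref 1 -> FAULT, evict 5, frames=[1,4] (faults so far: 7)
  step 14: ref 4 -> HIT, frames=[1,4] (faults so far: 7)
  step 15: ref 5 -> FAULT, evict 1, frames=[5,4] (faults so far: 8)
  LRU total faults: 8
--- Optimal ---
  step 0: ref 3 -> FAULT, frames=[3,-] (faults so far: 1)
  step 1: ref 2 -> FAULT, frames=[3,2] (faults so far: 2)
  step 2: ref 3 -> HIT, frames=[3,2] (faults so far: 2)
  step 3: ref 3 -> HIT, frames=[3,2] (faults so far: 2)
  step 4: ref 3 -> HIT, frames=[3,2] (faults so far: 2)
  step 5: ref 3 -> HIT, frames=[3,2] (faults so far: 2)
  step 6: ref 3 -> HIT, frames=[3,2] (faults so far: 2)
  step 7: ref 4 -> FAULT, evict 3, frames=[4,2] (faults so far: 3)
  step 8: ref 5 -> FAULT, evict 4, frames=[5,2] (faults so far: 4)
  step 9: ref 5 -> HIT, frames=[5,2] (faults so far: 4)
  step 10: ref 2 -> HIT, frames=[5,2] (faults so far: 4)
  step 11: ref 5 -> HIT, frames=[5,2] (faults so far: 4)
  step 12: ref 4 -> FAULT, evict 2, frames=[5,4] (faults so far: 5)
  step 13: ref 1 -> FAULT, evict 5, frames=[1,4] (faults so far: 6)
  step 14: ref 4 -> HIT, frames=[1,4] (faults so far: 6)
  step 15: ref 5 -> FAULT, evict 1, frames=[5,4] (faults so far: 7)
  Optimal total faults: 7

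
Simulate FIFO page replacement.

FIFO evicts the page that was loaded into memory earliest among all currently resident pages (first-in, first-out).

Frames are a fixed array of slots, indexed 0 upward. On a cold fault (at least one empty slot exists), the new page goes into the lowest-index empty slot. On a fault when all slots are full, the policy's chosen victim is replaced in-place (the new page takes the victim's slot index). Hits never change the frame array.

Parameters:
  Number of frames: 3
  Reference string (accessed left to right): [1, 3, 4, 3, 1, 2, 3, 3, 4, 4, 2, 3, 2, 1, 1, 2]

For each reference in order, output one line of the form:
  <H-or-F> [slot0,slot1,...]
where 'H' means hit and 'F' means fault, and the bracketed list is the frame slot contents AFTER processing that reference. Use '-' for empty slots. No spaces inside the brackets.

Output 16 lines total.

F [1,-,-]
F [1,3,-]
F [1,3,4]
H [1,3,4]
H [1,3,4]
F [2,3,4]
H [2,3,4]
H [2,3,4]
H [2,3,4]
H [2,3,4]
H [2,3,4]
H [2,3,4]
H [2,3,4]
F [2,1,4]
H [2,1,4]
H [2,1,4]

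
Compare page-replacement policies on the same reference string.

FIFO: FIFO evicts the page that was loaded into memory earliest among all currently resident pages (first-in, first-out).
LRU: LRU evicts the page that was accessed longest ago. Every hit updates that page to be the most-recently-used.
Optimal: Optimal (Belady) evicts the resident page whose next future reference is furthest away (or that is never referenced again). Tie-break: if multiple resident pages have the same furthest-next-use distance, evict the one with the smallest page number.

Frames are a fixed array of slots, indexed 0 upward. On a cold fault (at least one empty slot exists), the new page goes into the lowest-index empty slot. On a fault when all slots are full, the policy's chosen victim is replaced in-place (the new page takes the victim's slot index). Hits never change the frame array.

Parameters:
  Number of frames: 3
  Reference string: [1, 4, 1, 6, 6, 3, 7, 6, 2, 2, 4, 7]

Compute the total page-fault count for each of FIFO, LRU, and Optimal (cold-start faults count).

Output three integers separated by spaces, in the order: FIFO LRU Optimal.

Answer: 7 8 6

Derivation:
--- FIFO ---
  step 0: ref 1 -> FAULT, frames=[1,-,-] (faults so far: 1)
  step 1: ref 4 -> FAULT, frames=[1,4,-] (faults so far: 2)
  step 2: ref 1 -> HIT, frames=[1,4,-] (faults so far: 2)
  step 3: ref 6 -> FAULT, frames=[1,4,6] (faults so far: 3)
  step 4: ref 6 -> HIT, frames=[1,4,6] (faults so far: 3)
  step 5: ref 3 -> FAULT, evict 1, frames=[3,4,6] (faults so far: 4)
  step 6: ref 7 -> FAULT, evict 4, frames=[3,7,6] (faults so far: 5)
  step 7: ref 6 -> HIT, frames=[3,7,6] (faults so far: 5)
  step 8: ref 2 -> FAULT, evict 6, frames=[3,7,2] (faults so far: 6)
  step 9: ref 2 -> HIT, frames=[3,7,2] (faults so far: 6)
  step 10: ref 4 -> FAULT, evict 3, frames=[4,7,2] (faults so far: 7)
  step 11: ref 7 -> HIT, frames=[4,7,2] (faults so far: 7)
  FIFO total faults: 7
--- LRU ---
  step 0: ref 1 -> FAULT, frames=[1,-,-] (faults so far: 1)
  step 1: ref 4 -> FAULT, frames=[1,4,-] (faults so far: 2)
  step 2: ref 1 -> HIT, frames=[1,4,-] (faults so far: 2)
  step 3: ref 6 -> FAULT, frames=[1,4,6] (faults so far: 3)
  step 4: ref 6 -> HIT, frames=[1,4,6] (faults so far: 3)
  step 5: ref 3 -> FAULT, evict 4, frames=[1,3,6] (faults so far: 4)
  step 6: ref 7 -> FAULT, evict 1, frames=[7,3,6] (faults so far: 5)
  step 7: ref 6 -> HIT, frames=[7,3,6] (faults so far: 5)
  step 8: ref 2 -> FAULT, evict 3, frames=[7,2,6] (faults so far: 6)
  step 9: ref 2 -> HIT, frames=[7,2,6] (faults so far: 6)
  step 10: ref 4 -> FAULT, evict 7, frames=[4,2,6] (faults so far: 7)
  step 11: ref 7 -> FAULT, evict 6, frames=[4,2,7] (faults so far: 8)
  LRU total faults: 8
--- Optimal ---
  step 0: ref 1 -> FAULT, frames=[1,-,-] (faults so far: 1)
  step 1: ref 4 -> FAULT, frames=[1,4,-] (faults so far: 2)
  step 2: ref 1 -> HIT, frames=[1,4,-] (faults so far: 2)
  step 3: ref 6 -> FAULT, frames=[1,4,6] (faults so far: 3)
  step 4: ref 6 -> HIT, frames=[1,4,6] (faults so far: 3)
  step 5: ref 3 -> FAULT, evict 1, frames=[3,4,6] (faults so far: 4)
  step 6: ref 7 -> FAULT, evict 3, frames=[7,4,6] (faults so far: 5)
  step 7: ref 6 -> HIT, frames=[7,4,6] (faults so far: 5)
  step 8: ref 2 -> FAULT, evict 6, frames=[7,4,2] (faults so far: 6)
  step 9: ref 2 -> HIT, frames=[7,4,2] (faults so far: 6)
  step 10: ref 4 -> HIT, frames=[7,4,2] (faults so far: 6)
  step 11: ref 7 -> HIT, frames=[7,4,2] (faults so far: 6)
  Optimal total faults: 6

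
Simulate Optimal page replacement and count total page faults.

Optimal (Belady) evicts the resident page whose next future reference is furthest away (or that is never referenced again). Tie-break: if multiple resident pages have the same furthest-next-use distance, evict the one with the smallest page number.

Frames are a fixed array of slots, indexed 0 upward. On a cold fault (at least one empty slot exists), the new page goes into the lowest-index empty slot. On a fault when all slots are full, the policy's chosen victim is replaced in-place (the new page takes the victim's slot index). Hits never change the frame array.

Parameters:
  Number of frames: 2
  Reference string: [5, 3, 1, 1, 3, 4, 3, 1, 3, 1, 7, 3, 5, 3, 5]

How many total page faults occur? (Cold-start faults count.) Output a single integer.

Answer: 7

Derivation:
Step 0: ref 5 → FAULT, frames=[5,-]
Step 1: ref 3 → FAULT, frames=[5,3]
Step 2: ref 1 → FAULT (evict 5), frames=[1,3]
Step 3: ref 1 → HIT, frames=[1,3]
Step 4: ref 3 → HIT, frames=[1,3]
Step 5: ref 4 → FAULT (evict 1), frames=[4,3]
Step 6: ref 3 → HIT, frames=[4,3]
Step 7: ref 1 → FAULT (evict 4), frames=[1,3]
Step 8: ref 3 → HIT, frames=[1,3]
Step 9: ref 1 → HIT, frames=[1,3]
Step 10: ref 7 → FAULT (evict 1), frames=[7,3]
Step 11: ref 3 → HIT, frames=[7,3]
Step 12: ref 5 → FAULT (evict 7), frames=[5,3]
Step 13: ref 3 → HIT, frames=[5,3]
Step 14: ref 5 → HIT, frames=[5,3]
Total faults: 7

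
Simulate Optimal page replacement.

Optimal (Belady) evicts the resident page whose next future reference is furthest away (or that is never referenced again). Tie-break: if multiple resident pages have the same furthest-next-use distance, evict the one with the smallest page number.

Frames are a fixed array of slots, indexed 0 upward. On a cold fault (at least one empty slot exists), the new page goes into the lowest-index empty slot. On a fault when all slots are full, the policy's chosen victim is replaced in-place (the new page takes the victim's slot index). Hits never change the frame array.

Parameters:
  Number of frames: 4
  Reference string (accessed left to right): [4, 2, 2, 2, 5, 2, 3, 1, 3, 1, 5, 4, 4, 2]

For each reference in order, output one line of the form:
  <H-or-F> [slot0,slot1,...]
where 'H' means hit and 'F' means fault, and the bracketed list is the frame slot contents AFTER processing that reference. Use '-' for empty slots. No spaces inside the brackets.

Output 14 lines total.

F [4,-,-,-]
F [4,2,-,-]
H [4,2,-,-]
H [4,2,-,-]
F [4,2,5,-]
H [4,2,5,-]
F [4,2,5,3]
F [4,1,5,3]
H [4,1,5,3]
H [4,1,5,3]
H [4,1,5,3]
H [4,1,5,3]
H [4,1,5,3]
F [4,2,5,3]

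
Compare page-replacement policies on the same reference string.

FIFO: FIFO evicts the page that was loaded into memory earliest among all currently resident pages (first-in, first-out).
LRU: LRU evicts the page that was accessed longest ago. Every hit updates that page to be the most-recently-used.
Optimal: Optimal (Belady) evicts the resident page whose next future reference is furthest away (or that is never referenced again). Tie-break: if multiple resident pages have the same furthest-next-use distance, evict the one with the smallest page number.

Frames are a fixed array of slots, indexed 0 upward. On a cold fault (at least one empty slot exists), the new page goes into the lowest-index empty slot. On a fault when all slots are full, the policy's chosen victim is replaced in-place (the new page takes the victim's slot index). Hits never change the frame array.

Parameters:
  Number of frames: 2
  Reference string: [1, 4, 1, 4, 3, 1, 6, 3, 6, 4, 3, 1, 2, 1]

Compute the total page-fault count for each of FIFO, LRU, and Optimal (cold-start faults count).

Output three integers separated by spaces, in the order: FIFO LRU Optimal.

--- FIFO ---
  step 0: ref 1 -> FAULT, frames=[1,-] (faults so far: 1)
  step 1: ref 4 -> FAULT, frames=[1,4] (faults so far: 2)
  step 2: ref 1 -> HIT, frames=[1,4] (faults so far: 2)
  step 3: ref 4 -> HIT, frames=[1,4] (faults so far: 2)
  step 4: ref 3 -> FAULT, evict 1, frames=[3,4] (faults so far: 3)
  step 5: ref 1 -> FAULT, evict 4, frames=[3,1] (faults so far: 4)
  step 6: ref 6 -> FAULT, evict 3, frames=[6,1] (faults so far: 5)
  step 7: ref 3 -> FAULT, evict 1, frames=[6,3] (faults so far: 6)
  step 8: ref 6 -> HIT, frames=[6,3] (faults so far: 6)
  step 9: ref 4 -> FAULT, evict 6, frames=[4,3] (faults so far: 7)
  step 10: ref 3 -> HIT, frames=[4,3] (faults so far: 7)
  step 11: ref 1 -> FAULT, evict 3, frames=[4,1] (faults so far: 8)
  step 12: ref 2 -> FAULT, evict 4, frames=[2,1] (faults so far: 9)
  step 13: ref 1 -> HIT, frames=[2,1] (faults so far: 9)
  FIFO total faults: 9
--- LRU ---
  step 0: ref 1 -> FAULT, frames=[1,-] (faults so far: 1)
  step 1: ref 4 -> FAULT, frames=[1,4] (faults so far: 2)
  step 2: ref 1 -> HIT, frames=[1,4] (faults so far: 2)
  step 3: ref 4 -> HIT, frames=[1,4] (faults so far: 2)
  step 4: ref 3 -> FAULT, evict 1, frames=[3,4] (faults so far: 3)
  step 5: ref 1 -> FAULT, evict 4, frames=[3,1] (faults so far: 4)
  step 6: ref 6 -> FAULT, evict 3, frames=[6,1] (faults so far: 5)
  step 7: ref 3 -> FAULT, evict 1, frames=[6,3] (faults so far: 6)
  step 8: ref 6 -> HIT, frames=[6,3] (faults so far: 6)
  step 9: ref 4 -> FAULT, evict 3, frames=[6,4] (faults so far: 7)
  step 10: ref 3 -> FAULT, evict 6, frames=[3,4] (faults so far: 8)
  step 11: ref 1 -> FAULT, evict 4, frames=[3,1] (faults so far: 9)
  step 12: ref 2 -> FAULT, evict 3, frames=[2,1] (faults so far: 10)
  step 13: ref 1 -> HIT, frames=[2,1] (faults so far: 10)
  LRU total faults: 10
--- Optimal ---
  step 0: ref 1 -> FAULT, frames=[1,-] (faults so far: 1)
  step 1: ref 4 -> FAULT, frames=[1,4] (faults so far: 2)
  step 2: ref 1 -> HIT, frames=[1,4] (faults so far: 2)
  step 3: ref 4 -> HIT, frames=[1,4] (faults so far: 2)
  step 4: ref 3 -> FAULT, evict 4, frames=[1,3] (faults so far: 3)
  step 5: ref 1 -> HIT, frames=[1,3] (faults so far: 3)
  step 6: ref 6 -> FAULT, evict 1, frames=[6,3] (faults so far: 4)
  step 7: ref 3 -> HIT, frames=[6,3] (faults so far: 4)
  step 8: ref 6 -> HIT, frames=[6,3] (faults so far: 4)
  step 9: ref 4 -> FAULT, evict 6, frames=[4,3] (faults so far: 5)
  step 10: ref 3 -> HIT, frames=[4,3] (faults so far: 5)
  step 11: ref 1 -> FAULT, evict 3, frames=[4,1] (faults so far: 6)
  step 12: ref 2 -> FAULT, evict 4, frames=[2,1] (faults so far: 7)
  step 13: ref 1 -> HIT, frames=[2,1] (faults so far: 7)
  Optimal total faults: 7

Answer: 9 10 7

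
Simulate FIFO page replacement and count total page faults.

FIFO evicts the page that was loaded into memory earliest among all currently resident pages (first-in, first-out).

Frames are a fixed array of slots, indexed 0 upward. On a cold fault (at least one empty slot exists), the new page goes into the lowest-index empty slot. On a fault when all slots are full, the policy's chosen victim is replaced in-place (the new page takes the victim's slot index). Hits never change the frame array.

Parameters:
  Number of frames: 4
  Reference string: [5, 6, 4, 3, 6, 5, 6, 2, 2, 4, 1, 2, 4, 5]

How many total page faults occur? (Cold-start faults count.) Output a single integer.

Step 0: ref 5 → FAULT, frames=[5,-,-,-]
Step 1: ref 6 → FAULT, frames=[5,6,-,-]
Step 2: ref 4 → FAULT, frames=[5,6,4,-]
Step 3: ref 3 → FAULT, frames=[5,6,4,3]
Step 4: ref 6 → HIT, frames=[5,6,4,3]
Step 5: ref 5 → HIT, frames=[5,6,4,3]
Step 6: ref 6 → HIT, frames=[5,6,4,3]
Step 7: ref 2 → FAULT (evict 5), frames=[2,6,4,3]
Step 8: ref 2 → HIT, frames=[2,6,4,3]
Step 9: ref 4 → HIT, frames=[2,6,4,3]
Step 10: ref 1 → FAULT (evict 6), frames=[2,1,4,3]
Step 11: ref 2 → HIT, frames=[2,1,4,3]
Step 12: ref 4 → HIT, frames=[2,1,4,3]
Step 13: ref 5 → FAULT (evict 4), frames=[2,1,5,3]
Total faults: 7

Answer: 7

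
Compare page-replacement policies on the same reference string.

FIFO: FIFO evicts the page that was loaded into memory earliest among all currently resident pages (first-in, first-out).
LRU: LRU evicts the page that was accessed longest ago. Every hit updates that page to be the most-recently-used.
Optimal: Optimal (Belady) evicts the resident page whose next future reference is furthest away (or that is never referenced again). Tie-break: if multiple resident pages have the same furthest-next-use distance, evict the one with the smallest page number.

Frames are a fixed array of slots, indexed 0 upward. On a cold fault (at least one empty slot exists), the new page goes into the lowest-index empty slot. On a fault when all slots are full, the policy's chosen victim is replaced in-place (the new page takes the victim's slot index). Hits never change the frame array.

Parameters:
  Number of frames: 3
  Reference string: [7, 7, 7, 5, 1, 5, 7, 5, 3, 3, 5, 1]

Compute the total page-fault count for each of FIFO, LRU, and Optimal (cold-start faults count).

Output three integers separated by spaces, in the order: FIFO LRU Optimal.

--- FIFO ---
  step 0: ref 7 -> FAULT, frames=[7,-,-] (faults so far: 1)
  step 1: ref 7 -> HIT, frames=[7,-,-] (faults so far: 1)
  step 2: ref 7 -> HIT, frames=[7,-,-] (faults so far: 1)
  step 3: ref 5 -> FAULT, frames=[7,5,-] (faults so far: 2)
  step 4: ref 1 -> FAULT, frames=[7,5,1] (faults so far: 3)
  step 5: ref 5 -> HIT, frames=[7,5,1] (faults so far: 3)
  step 6: ref 7 -> HIT, frames=[7,5,1] (faults so far: 3)
  step 7: ref 5 -> HIT, frames=[7,5,1] (faults so far: 3)
  step 8: ref 3 -> FAULT, evict 7, frames=[3,5,1] (faults so far: 4)
  step 9: ref 3 -> HIT, frames=[3,5,1] (faults so far: 4)
  step 10: ref 5 -> HIT, frames=[3,5,1] (faults so far: 4)
  step 11: ref 1 -> HIT, frames=[3,5,1] (faults so far: 4)
  FIFO total faults: 4
--- LRU ---
  step 0: ref 7 -> FAULT, frames=[7,-,-] (faults so far: 1)
  step 1: ref 7 -> HIT, frames=[7,-,-] (faults so far: 1)
  step 2: ref 7 -> HIT, frames=[7,-,-] (faults so far: 1)
  step 3: ref 5 -> FAULT, frames=[7,5,-] (faults so far: 2)
  step 4: ref 1 -> FAULT, frames=[7,5,1] (faults so far: 3)
  step 5: ref 5 -> HIT, frames=[7,5,1] (faults so far: 3)
  step 6: ref 7 -> HIT, frames=[7,5,1] (faults so far: 3)
  step 7: ref 5 -> HIT, frames=[7,5,1] (faults so far: 3)
  step 8: ref 3 -> FAULT, evict 1, frames=[7,5,3] (faults so far: 4)
  step 9: ref 3 -> HIT, frames=[7,5,3] (faults so far: 4)
  step 10: ref 5 -> HIT, frames=[7,5,3] (faults so far: 4)
  step 11: ref 1 -> FAULT, evict 7, frames=[1,5,3] (faults so far: 5)
  LRU total faults: 5
--- Optimal ---
  step 0: ref 7 -> FAULT, frames=[7,-,-] (faults so far: 1)
  step 1: ref 7 -> HIT, frames=[7,-,-] (faults so far: 1)
  step 2: ref 7 -> HIT, frames=[7,-,-] (faults so far: 1)
  step 3: ref 5 -> FAULT, frames=[7,5,-] (faults so far: 2)
  step 4: ref 1 -> FAULT, frames=[7,5,1] (faults so far: 3)
  step 5: ref 5 -> HIT, frames=[7,5,1] (faults so far: 3)
  step 6: ref 7 -> HIT, frames=[7,5,1] (faults so far: 3)
  step 7: ref 5 -> HIT, frames=[7,5,1] (faults so far: 3)
  step 8: ref 3 -> FAULT, evict 7, frames=[3,5,1] (faults so far: 4)
  step 9: ref 3 -> HIT, frames=[3,5,1] (faults so far: 4)
  step 10: ref 5 -> HIT, frames=[3,5,1] (faults so far: 4)
  step 11: ref 1 -> HIT, frames=[3,5,1] (faults so far: 4)
  Optimal total faults: 4

Answer: 4 5 4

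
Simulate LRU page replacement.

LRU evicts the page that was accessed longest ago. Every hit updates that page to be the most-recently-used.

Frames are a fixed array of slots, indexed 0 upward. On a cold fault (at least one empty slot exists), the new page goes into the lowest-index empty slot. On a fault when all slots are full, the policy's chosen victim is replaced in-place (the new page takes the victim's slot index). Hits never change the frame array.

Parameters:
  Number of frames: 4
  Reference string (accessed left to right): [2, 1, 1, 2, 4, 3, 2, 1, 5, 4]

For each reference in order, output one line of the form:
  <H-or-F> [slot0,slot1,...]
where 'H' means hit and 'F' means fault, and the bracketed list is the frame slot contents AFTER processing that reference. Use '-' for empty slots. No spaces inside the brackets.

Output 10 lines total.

F [2,-,-,-]
F [2,1,-,-]
H [2,1,-,-]
H [2,1,-,-]
F [2,1,4,-]
F [2,1,4,3]
H [2,1,4,3]
H [2,1,4,3]
F [2,1,5,3]
F [2,1,5,4]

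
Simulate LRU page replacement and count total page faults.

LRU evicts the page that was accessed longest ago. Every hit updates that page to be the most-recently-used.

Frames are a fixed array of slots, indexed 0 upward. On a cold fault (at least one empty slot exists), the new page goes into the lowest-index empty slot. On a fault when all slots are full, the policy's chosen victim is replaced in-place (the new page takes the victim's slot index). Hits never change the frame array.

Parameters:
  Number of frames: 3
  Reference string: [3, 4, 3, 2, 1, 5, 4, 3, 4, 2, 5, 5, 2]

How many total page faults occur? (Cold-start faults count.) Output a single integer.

Answer: 9

Derivation:
Step 0: ref 3 → FAULT, frames=[3,-,-]
Step 1: ref 4 → FAULT, frames=[3,4,-]
Step 2: ref 3 → HIT, frames=[3,4,-]
Step 3: ref 2 → FAULT, frames=[3,4,2]
Step 4: ref 1 → FAULT (evict 4), frames=[3,1,2]
Step 5: ref 5 → FAULT (evict 3), frames=[5,1,2]
Step 6: ref 4 → FAULT (evict 2), frames=[5,1,4]
Step 7: ref 3 → FAULT (evict 1), frames=[5,3,4]
Step 8: ref 4 → HIT, frames=[5,3,4]
Step 9: ref 2 → FAULT (evict 5), frames=[2,3,4]
Step 10: ref 5 → FAULT (evict 3), frames=[2,5,4]
Step 11: ref 5 → HIT, frames=[2,5,4]
Step 12: ref 2 → HIT, frames=[2,5,4]
Total faults: 9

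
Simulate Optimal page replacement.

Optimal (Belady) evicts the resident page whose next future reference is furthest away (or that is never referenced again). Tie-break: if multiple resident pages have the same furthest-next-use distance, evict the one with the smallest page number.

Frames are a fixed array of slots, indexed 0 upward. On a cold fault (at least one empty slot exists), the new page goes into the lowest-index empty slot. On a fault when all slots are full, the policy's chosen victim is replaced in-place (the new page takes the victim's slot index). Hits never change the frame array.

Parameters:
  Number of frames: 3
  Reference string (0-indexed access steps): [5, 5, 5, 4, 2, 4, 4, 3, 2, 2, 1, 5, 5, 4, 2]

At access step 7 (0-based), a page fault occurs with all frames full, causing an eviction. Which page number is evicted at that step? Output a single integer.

Step 0: ref 5 -> FAULT, frames=[5,-,-]
Step 1: ref 5 -> HIT, frames=[5,-,-]
Step 2: ref 5 -> HIT, frames=[5,-,-]
Step 3: ref 4 -> FAULT, frames=[5,4,-]
Step 4: ref 2 -> FAULT, frames=[5,4,2]
Step 5: ref 4 -> HIT, frames=[5,4,2]
Step 6: ref 4 -> HIT, frames=[5,4,2]
Step 7: ref 3 -> FAULT, evict 4, frames=[5,3,2]
At step 7: evicted page 4

Answer: 4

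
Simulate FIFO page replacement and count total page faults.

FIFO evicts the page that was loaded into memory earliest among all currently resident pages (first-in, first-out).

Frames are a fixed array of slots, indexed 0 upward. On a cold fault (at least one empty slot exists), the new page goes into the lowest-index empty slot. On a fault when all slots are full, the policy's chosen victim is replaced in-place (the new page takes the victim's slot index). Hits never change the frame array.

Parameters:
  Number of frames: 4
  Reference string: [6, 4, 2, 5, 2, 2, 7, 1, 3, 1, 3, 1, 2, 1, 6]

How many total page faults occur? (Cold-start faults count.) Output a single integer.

Step 0: ref 6 → FAULT, frames=[6,-,-,-]
Step 1: ref 4 → FAULT, frames=[6,4,-,-]
Step 2: ref 2 → FAULT, frames=[6,4,2,-]
Step 3: ref 5 → FAULT, frames=[6,4,2,5]
Step 4: ref 2 → HIT, frames=[6,4,2,5]
Step 5: ref 2 → HIT, frames=[6,4,2,5]
Step 6: ref 7 → FAULT (evict 6), frames=[7,4,2,5]
Step 7: ref 1 → FAULT (evict 4), frames=[7,1,2,5]
Step 8: ref 3 → FAULT (evict 2), frames=[7,1,3,5]
Step 9: ref 1 → HIT, frames=[7,1,3,5]
Step 10: ref 3 → HIT, frames=[7,1,3,5]
Step 11: ref 1 → HIT, frames=[7,1,3,5]
Step 12: ref 2 → FAULT (evict 5), frames=[7,1,3,2]
Step 13: ref 1 → HIT, frames=[7,1,3,2]
Step 14: ref 6 → FAULT (evict 7), frames=[6,1,3,2]
Total faults: 9

Answer: 9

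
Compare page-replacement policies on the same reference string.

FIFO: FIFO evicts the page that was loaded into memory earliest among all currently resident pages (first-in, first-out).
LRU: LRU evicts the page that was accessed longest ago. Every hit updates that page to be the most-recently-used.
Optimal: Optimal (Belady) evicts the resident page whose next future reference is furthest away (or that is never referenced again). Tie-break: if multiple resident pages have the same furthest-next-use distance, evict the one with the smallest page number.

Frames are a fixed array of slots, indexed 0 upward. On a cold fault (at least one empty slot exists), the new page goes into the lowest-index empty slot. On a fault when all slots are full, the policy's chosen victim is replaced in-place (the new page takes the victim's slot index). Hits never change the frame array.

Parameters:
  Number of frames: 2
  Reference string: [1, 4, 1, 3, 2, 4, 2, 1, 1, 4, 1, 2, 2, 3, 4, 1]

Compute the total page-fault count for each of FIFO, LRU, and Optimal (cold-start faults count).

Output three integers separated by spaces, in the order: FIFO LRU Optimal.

Answer: 10 11 8

Derivation:
--- FIFO ---
  step 0: ref 1 -> FAULT, frames=[1,-] (faults so far: 1)
  step 1: ref 4 -> FAULT, frames=[1,4] (faults so far: 2)
  step 2: ref 1 -> HIT, frames=[1,4] (faults so far: 2)
  step 3: ref 3 -> FAULT, evict 1, frames=[3,4] (faults so far: 3)
  step 4: ref 2 -> FAULT, evict 4, frames=[3,2] (faults so far: 4)
  step 5: ref 4 -> FAULT, evict 3, frames=[4,2] (faults so far: 5)
  step 6: ref 2 -> HIT, frames=[4,2] (faults so far: 5)
  step 7: ref 1 -> FAULT, evict 2, frames=[4,1] (faults so far: 6)
  step 8: ref 1 -> HIT, frames=[4,1] (faults so far: 6)
  step 9: ref 4 -> HIT, frames=[4,1] (faults so far: 6)
  step 10: ref 1 -> HIT, frames=[4,1] (faults so far: 6)
  step 11: ref 2 -> FAULT, evict 4, frames=[2,1] (faults so far: 7)
  step 12: ref 2 -> HIT, frames=[2,1] (faults so far: 7)
  step 13: ref 3 -> FAULT, evict 1, frames=[2,3] (faults so far: 8)
  step 14: ref 4 -> FAULT, evict 2, frames=[4,3] (faults so far: 9)
  step 15: ref 1 -> FAULT, evict 3, frames=[4,1] (faults so far: 10)
  FIFO total faults: 10
--- LRU ---
  step 0: ref 1 -> FAULT, frames=[1,-] (faults so far: 1)
  step 1: ref 4 -> FAULT, frames=[1,4] (faults so far: 2)
  step 2: ref 1 -> HIT, frames=[1,4] (faults so far: 2)
  step 3: ref 3 -> FAULT, evict 4, frames=[1,3] (faults so far: 3)
  step 4: ref 2 -> FAULT, evict 1, frames=[2,3] (faults so far: 4)
  step 5: ref 4 -> FAULT, evict 3, frames=[2,4] (faults so far: 5)
  step 6: ref 2 -> HIT, frames=[2,4] (faults so far: 5)
  step 7: ref 1 -> FAULT, evict 4, frames=[2,1] (faults so far: 6)
  step 8: ref 1 -> HIT, frames=[2,1] (faults so far: 6)
  step 9: ref 4 -> FAULT, evict 2, frames=[4,1] (faults so far: 7)
  step 10: ref 1 -> HIT, frames=[4,1] (faults so far: 7)
  step 11: ref 2 -> FAULT, evict 4, frames=[2,1] (faults so far: 8)
  step 12: ref 2 -> HIT, frames=[2,1] (faults so far: 8)
  step 13: ref 3 -> FAULT, evict 1, frames=[2,3] (faults so far: 9)
  step 14: ref 4 -> FAULT, evict 2, frames=[4,3] (faults so far: 10)
  step 15: ref 1 -> FAULT, evict 3, frames=[4,1] (faults so far: 11)
  LRU total faults: 11
--- Optimal ---
  step 0: ref 1 -> FAULT, frames=[1,-] (faults so far: 1)
  step 1: ref 4 -> FAULT, frames=[1,4] (faults so far: 2)
  step 2: ref 1 -> HIT, frames=[1,4] (faults so far: 2)
  step 3: ref 3 -> FAULT, evict 1, frames=[3,4] (faults so far: 3)
  step 4: ref 2 -> FAULT, evict 3, frames=[2,4] (faults so far: 4)
  step 5: ref 4 -> HIT, frames=[2,4] (faults so far: 4)
  step 6: ref 2 -> HIT, frames=[2,4] (faults so far: 4)
  step 7: ref 1 -> FAULT, evict 2, frames=[1,4] (faults so far: 5)
  step 8: ref 1 -> HIT, frames=[1,4] (faults so far: 5)
  step 9: ref 4 -> HIT, frames=[1,4] (faults so far: 5)
  step 10: ref 1 -> HIT, frames=[1,4] (faults so far: 5)
  step 11: ref 2 -> FAULT, evict 1, frames=[2,4] (faults so far: 6)
  step 12: ref 2 -> HIT, frames=[2,4] (faults so far: 6)
  step 13: ref 3 -> FAULT, evict 2, frames=[3,4] (faults so far: 7)
  step 14: ref 4 -> HIT, frames=[3,4] (faults so far: 7)
  step 15: ref 1 -> FAULT, evict 3, frames=[1,4] (faults so far: 8)
  Optimal total faults: 8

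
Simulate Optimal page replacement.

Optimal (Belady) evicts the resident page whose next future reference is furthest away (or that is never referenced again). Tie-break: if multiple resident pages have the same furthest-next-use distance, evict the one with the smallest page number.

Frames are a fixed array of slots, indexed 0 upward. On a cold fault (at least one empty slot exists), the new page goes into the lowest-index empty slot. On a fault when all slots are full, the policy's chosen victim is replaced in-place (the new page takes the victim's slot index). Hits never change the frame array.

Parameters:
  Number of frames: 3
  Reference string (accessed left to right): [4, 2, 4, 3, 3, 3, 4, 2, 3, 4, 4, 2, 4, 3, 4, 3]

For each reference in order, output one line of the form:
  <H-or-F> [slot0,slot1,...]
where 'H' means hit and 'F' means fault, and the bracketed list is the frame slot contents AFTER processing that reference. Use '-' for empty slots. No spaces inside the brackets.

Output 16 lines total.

F [4,-,-]
F [4,2,-]
H [4,2,-]
F [4,2,3]
H [4,2,3]
H [4,2,3]
H [4,2,3]
H [4,2,3]
H [4,2,3]
H [4,2,3]
H [4,2,3]
H [4,2,3]
H [4,2,3]
H [4,2,3]
H [4,2,3]
H [4,2,3]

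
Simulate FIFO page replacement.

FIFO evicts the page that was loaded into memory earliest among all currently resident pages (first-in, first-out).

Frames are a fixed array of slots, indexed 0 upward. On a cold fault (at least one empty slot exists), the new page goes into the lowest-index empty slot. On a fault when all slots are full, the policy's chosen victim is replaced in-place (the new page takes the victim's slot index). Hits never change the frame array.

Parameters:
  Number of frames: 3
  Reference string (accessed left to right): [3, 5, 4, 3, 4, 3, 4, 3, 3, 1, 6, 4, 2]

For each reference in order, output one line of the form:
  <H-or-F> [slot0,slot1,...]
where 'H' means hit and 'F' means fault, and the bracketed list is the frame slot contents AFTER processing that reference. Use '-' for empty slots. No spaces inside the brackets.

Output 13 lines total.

F [3,-,-]
F [3,5,-]
F [3,5,4]
H [3,5,4]
H [3,5,4]
H [3,5,4]
H [3,5,4]
H [3,5,4]
H [3,5,4]
F [1,5,4]
F [1,6,4]
H [1,6,4]
F [1,6,2]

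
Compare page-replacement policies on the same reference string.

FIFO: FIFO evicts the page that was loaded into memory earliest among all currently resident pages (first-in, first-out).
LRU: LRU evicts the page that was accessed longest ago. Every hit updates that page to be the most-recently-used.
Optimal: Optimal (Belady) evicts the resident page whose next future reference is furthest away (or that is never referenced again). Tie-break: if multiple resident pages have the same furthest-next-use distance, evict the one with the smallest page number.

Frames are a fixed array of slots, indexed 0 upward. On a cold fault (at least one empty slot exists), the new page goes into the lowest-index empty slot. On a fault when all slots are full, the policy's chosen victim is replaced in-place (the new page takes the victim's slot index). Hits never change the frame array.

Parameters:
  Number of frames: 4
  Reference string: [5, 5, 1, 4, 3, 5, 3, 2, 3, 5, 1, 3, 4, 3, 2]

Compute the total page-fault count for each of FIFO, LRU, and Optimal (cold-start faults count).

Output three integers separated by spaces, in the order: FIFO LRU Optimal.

--- FIFO ---
  step 0: ref 5 -> FAULT, frames=[5,-,-,-] (faults so far: 1)
  step 1: ref 5 -> HIT, frames=[5,-,-,-] (faults so far: 1)
  step 2: ref 1 -> FAULT, frames=[5,1,-,-] (faults so far: 2)
  step 3: ref 4 -> FAULT, frames=[5,1,4,-] (faults so far: 3)
  step 4: ref 3 -> FAULT, frames=[5,1,4,3] (faults so far: 4)
  step 5: ref 5 -> HIT, frames=[5,1,4,3] (faults so far: 4)
  step 6: ref 3 -> HIT, frames=[5,1,4,3] (faults so far: 4)
  step 7: ref 2 -> FAULT, evict 5, frames=[2,1,4,3] (faults so far: 5)
  step 8: ref 3 -> HIT, frames=[2,1,4,3] (faults so far: 5)
  step 9: ref 5 -> FAULT, evict 1, frames=[2,5,4,3] (faults so far: 6)
  step 10: ref 1 -> FAULT, evict 4, frames=[2,5,1,3] (faults so far: 7)
  step 11: ref 3 -> HIT, frames=[2,5,1,3] (faults so far: 7)
  step 12: ref 4 -> FAULT, evict 3, frames=[2,5,1,4] (faults so far: 8)
  step 13: ref 3 -> FAULT, evict 2, frames=[3,5,1,4] (faults so far: 9)
  step 14: ref 2 -> FAULT, evict 5, frames=[3,2,1,4] (faults so far: 10)
  FIFO total faults: 10
--- LRU ---
  step 0: ref 5 -> FAULT, frames=[5,-,-,-] (faults so far: 1)
  step 1: ref 5 -> HIT, frames=[5,-,-,-] (faults so far: 1)
  step 2: ref 1 -> FAULT, frames=[5,1,-,-] (faults so far: 2)
  step 3: ref 4 -> FAULT, frames=[5,1,4,-] (faults so far: 3)
  step 4: ref 3 -> FAULT, frames=[5,1,4,3] (faults so far: 4)
  step 5: ref 5 -> HIT, frames=[5,1,4,3] (faults so far: 4)
  step 6: ref 3 -> HIT, frames=[5,1,4,3] (faults so far: 4)
  step 7: ref 2 -> FAULT, evict 1, frames=[5,2,4,3] (faults so far: 5)
  step 8: ref 3 -> HIT, frames=[5,2,4,3] (faults so far: 5)
  step 9: ref 5 -> HIT, frames=[5,2,4,3] (faults so far: 5)
  step 10: ref 1 -> FAULT, evict 4, frames=[5,2,1,3] (faults so far: 6)
  step 11: ref 3 -> HIT, frames=[5,2,1,3] (faults so far: 6)
  step 12: ref 4 -> FAULT, evict 2, frames=[5,4,1,3] (faults so far: 7)
  step 13: ref 3 -> HIT, frames=[5,4,1,3] (faults so far: 7)
  step 14: ref 2 -> FAULT, evict 5, frames=[2,4,1,3] (faults so far: 8)
  LRU total faults: 8
--- Optimal ---
  step 0: ref 5 -> FAULT, frames=[5,-,-,-] (faults so far: 1)
  step 1: ref 5 -> HIT, frames=[5,-,-,-] (faults so far: 1)
  step 2: ref 1 -> FAULT, frames=[5,1,-,-] (faults so far: 2)
  step 3: ref 4 -> FAULT, frames=[5,1,4,-] (faults so far: 3)
  step 4: ref 3 -> FAULT, frames=[5,1,4,3] (faults so far: 4)
  step 5: ref 5 -> HIT, frames=[5,1,4,3] (faults so far: 4)
  step 6: ref 3 -> HIT, frames=[5,1,4,3] (faults so far: 4)
  step 7: ref 2 -> FAULT, evict 4, frames=[5,1,2,3] (faults so far: 5)
  step 8: ref 3 -> HIT, frames=[5,1,2,3] (faults so far: 5)
  step 9: ref 5 -> HIT, frames=[5,1,2,3] (faults so far: 5)
  step 10: ref 1 -> HIT, frames=[5,1,2,3] (faults so far: 5)
  step 11: ref 3 -> HIT, frames=[5,1,2,3] (faults so far: 5)
  step 12: ref 4 -> FAULT, evict 1, frames=[5,4,2,3] (faults so far: 6)
  step 13: ref 3 -> HIT, frames=[5,4,2,3] (faults so far: 6)
  step 14: ref 2 -> HIT, frames=[5,4,2,3] (faults so far: 6)
  Optimal total faults: 6

Answer: 10 8 6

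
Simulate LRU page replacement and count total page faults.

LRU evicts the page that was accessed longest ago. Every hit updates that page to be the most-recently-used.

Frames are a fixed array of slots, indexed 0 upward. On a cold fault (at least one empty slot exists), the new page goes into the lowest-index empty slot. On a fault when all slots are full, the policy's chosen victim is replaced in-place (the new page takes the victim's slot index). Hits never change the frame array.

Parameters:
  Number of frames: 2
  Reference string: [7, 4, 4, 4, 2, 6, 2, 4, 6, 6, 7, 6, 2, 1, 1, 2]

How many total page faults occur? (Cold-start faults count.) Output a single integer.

Step 0: ref 7 → FAULT, frames=[7,-]
Step 1: ref 4 → FAULT, frames=[7,4]
Step 2: ref 4 → HIT, frames=[7,4]
Step 3: ref 4 → HIT, frames=[7,4]
Step 4: ref 2 → FAULT (evict 7), frames=[2,4]
Step 5: ref 6 → FAULT (evict 4), frames=[2,6]
Step 6: ref 2 → HIT, frames=[2,6]
Step 7: ref 4 → FAULT (evict 6), frames=[2,4]
Step 8: ref 6 → FAULT (evict 2), frames=[6,4]
Step 9: ref 6 → HIT, frames=[6,4]
Step 10: ref 7 → FAULT (evict 4), frames=[6,7]
Step 11: ref 6 → HIT, frames=[6,7]
Step 12: ref 2 → FAULT (evict 7), frames=[6,2]
Step 13: ref 1 → FAULT (evict 6), frames=[1,2]
Step 14: ref 1 → HIT, frames=[1,2]
Step 15: ref 2 → HIT, frames=[1,2]
Total faults: 9

Answer: 9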